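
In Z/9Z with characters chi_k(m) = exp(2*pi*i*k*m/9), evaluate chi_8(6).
chi_8(6) = zeta_9^48 = exp(2*I*pi/3)

chi_8(6) = zeta_9^(8*6) = zeta_9^48. Since zeta_9^9 = 1, this equals zeta_9^3 = exp(2*pi*i*3/9) = exp(2*I*pi/3).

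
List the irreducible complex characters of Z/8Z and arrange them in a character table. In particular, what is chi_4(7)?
Character table of Z/8Z (irreps indexed chi_0,...,chi_7 with chi_k(m) = zeta_8^(k*m), zeta_8 = exp(2*pi*i/8)):
  irrep \ class  {0} (size 1)  {1} (size 1)    {2} (size 1)  {3} (size 1)    {4} (size 1)  {5} (size 1)    {6} (size 1)  {7} (size 1)  
  chi_0          1             1               1             1               1             1               1             1             
  chi_1          1             exp(I*pi/4)     I             exp(3*I*pi/4)   -1            exp(-3*I*pi/4)  -I            exp(-I*pi/4)  
  chi_2          1             I               -1            -I              1             I               -1            -I            
  chi_3          1             exp(3*I*pi/4)   -I            exp(I*pi/4)     -1            exp(-I*pi/4)    I             exp(-3*I*pi/4)
  chi_4          1             -1              1             -1              1             -1              1             -1            
  chi_5          1             exp(-3*I*pi/4)  I             exp(-I*pi/4)    -1            exp(I*pi/4)     -I            exp(3*I*pi/4) 
  chi_6          1             -I              -1            I               1             -I              -1            I             
  chi_7          1             exp(-I*pi/4)    -I            exp(-3*I*pi/4)  -1            exp(3*I*pi/4)   I             exp(I*pi/4)   

Spot check: chi_4(7) = zeta_8^(4*7) = zeta_8^28 = -1.

Z/8Z is abelian, so all 8 irreducible complex representations are 1-dimensional. They are given by chi_k(m) = zeta_8^(k*m) for k = 0,...,7. Row orthogonality: sum_m chi_k(m) conj(chi_l(m)) = 8 * [k = l].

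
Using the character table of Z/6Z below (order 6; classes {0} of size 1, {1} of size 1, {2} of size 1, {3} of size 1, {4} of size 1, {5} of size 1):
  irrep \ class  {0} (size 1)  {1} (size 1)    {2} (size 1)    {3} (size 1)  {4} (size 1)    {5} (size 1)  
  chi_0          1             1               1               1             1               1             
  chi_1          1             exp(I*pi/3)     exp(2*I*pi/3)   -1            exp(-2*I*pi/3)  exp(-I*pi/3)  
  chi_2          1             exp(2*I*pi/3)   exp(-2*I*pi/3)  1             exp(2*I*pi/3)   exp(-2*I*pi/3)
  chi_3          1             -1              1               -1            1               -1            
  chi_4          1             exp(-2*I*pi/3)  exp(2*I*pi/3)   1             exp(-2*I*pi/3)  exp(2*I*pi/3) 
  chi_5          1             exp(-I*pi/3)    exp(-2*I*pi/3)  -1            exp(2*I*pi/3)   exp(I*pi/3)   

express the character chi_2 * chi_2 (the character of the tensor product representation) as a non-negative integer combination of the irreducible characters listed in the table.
chi_2 tensor chi_2 = chi_4 (all other irreducibles have multiplicity 0).

Justification: The character of a tensor product is the pointwise product (chi_2 * chi_2)(C) = chi_2(C) * chi_2(C):
  {0}: (1)*(1), {1}: (exp(2*I*pi/3))*(exp(2*I*pi/3)), {2}: (exp(-2*I*pi/3))*(exp(-2*I*pi/3)), {3}: (1)*(1), {4}: (exp(2*I*pi/3))*(exp(2*I*pi/3)), {5}: (exp(-2*I*pi/3))*(exp(-2*I*pi/3))
so (chi_2 * chi_2) takes values
  {0} -> 1, {1} -> exp(-2*I*pi/3), {2} -> exp(2*I*pi/3), {3} -> 1, {4} -> exp(-2*I*pi/3), {5} -> exp(2*I*pi/3).
Now take the inner product of this character with each irreducible chi from the table, <chi_2*chi_2, chi> = (1/6) sum_C |C| (chi_2*chi_2)(C) conj(chi(C)):
  <chi_2*chi_2, chi_0> = (1/6)[1*(1)*conj(1) + 1*(exp(-2*I*pi/3))*conj(1) + 1*(exp(2*I*pi/3))*conj(1) + 1*(1)*conj(1) + 1*(exp(-2*I*pi/3))*conj(1) + 1*(exp(2*I*pi/3))*conj(1)]
      = (1/6)[(1) + (exp(-2*I*pi/3)) + (exp(2*I*pi/3)) + (1) + (exp(-2*I*pi/3)) + (exp(2*I*pi/3))] = 0/6 = 0
  <chi_2*chi_2, chi_1> = (1/6)[1*(1)*conj(1) + 1*(exp(-2*I*pi/3))*conj(exp(I*pi/3)) + 1*(exp(2*I*pi/3))*conj(exp(2*I*pi/3)) + 1*(1)*conj(-1) + 1*(exp(-2*I*pi/3))*conj(exp(-2*I*pi/3)) + 1*(exp(2*I*pi/3))*conj(exp(-I*pi/3))]
      = (1/6)[(1) + (-1) + (1) + (-1) + (1) + (-1)] = 0/6 = 0
  <chi_2*chi_2, chi_2> = (1/6)[1*(1)*conj(1) + 1*(exp(-2*I*pi/3))*conj(exp(2*I*pi/3)) + 1*(exp(2*I*pi/3))*conj(exp(-2*I*pi/3)) + 1*(1)*conj(1) + 1*(exp(-2*I*pi/3))*conj(exp(2*I*pi/3)) + 1*(exp(2*I*pi/3))*conj(exp(-2*I*pi/3))]
      = (1/6)[(1) + (exp(2*I*pi/3)) + (exp(-2*I*pi/3)) + (1) + (exp(2*I*pi/3)) + (exp(-2*I*pi/3))] = 0/6 = 0
  <chi_2*chi_2, chi_3> = (1/6)[1*(1)*conj(1) + 1*(exp(-2*I*pi/3))*conj(-1) + 1*(exp(2*I*pi/3))*conj(1) + 1*(1)*conj(-1) + 1*(exp(-2*I*pi/3))*conj(1) + 1*(exp(2*I*pi/3))*conj(-1)]
      = (1/6)[(1) + (-exp(-2*I*pi/3)) + (exp(2*I*pi/3)) + (-1) + (exp(-2*I*pi/3)) + (-exp(2*I*pi/3))] = 0/6 = 0
  <chi_2*chi_2, chi_4> = (1/6)[1*(1)*conj(1) + 1*(exp(-2*I*pi/3))*conj(exp(-2*I*pi/3)) + 1*(exp(2*I*pi/3))*conj(exp(2*I*pi/3)) + 1*(1)*conj(1) + 1*(exp(-2*I*pi/3))*conj(exp(-2*I*pi/3)) + 1*(exp(2*I*pi/3))*conj(exp(2*I*pi/3))]
      = (1/6)[(1) + (1) + (1) + (1) + (1) + (1)] = 6/6 = 1
  <chi_2*chi_2, chi_5> = (1/6)[1*(1)*conj(1) + 1*(exp(-2*I*pi/3))*conj(exp(-I*pi/3)) + 1*(exp(2*I*pi/3))*conj(exp(-2*I*pi/3)) + 1*(1)*conj(-1) + 1*(exp(-2*I*pi/3))*conj(exp(2*I*pi/3)) + 1*(exp(2*I*pi/3))*conj(exp(I*pi/3))]
      = (1/6)[(1) + (exp(-I*pi/3)) + (exp(-2*I*pi/3)) + (-1) + (exp(2*I*pi/3)) + (exp(I*pi/3))] = 0/6 = 0
(Exp terms are combined using exp(i*s)*conj(exp(i*t)) = exp(i*(s-t)), and sums of them are collapsed using the identity that for every m > 1 the m distinct m-th roots of unity sum to 0, e.g. 1 + exp(2*I*pi/3) + exp(-2*I*pi/3) = 0.)
Hence the multiplicities are chi_4: 1. Dimension check: dim(chi_2)*dim(chi_2) = 1*1 = 1 and sum (mult * dim) = 1*1 = 1.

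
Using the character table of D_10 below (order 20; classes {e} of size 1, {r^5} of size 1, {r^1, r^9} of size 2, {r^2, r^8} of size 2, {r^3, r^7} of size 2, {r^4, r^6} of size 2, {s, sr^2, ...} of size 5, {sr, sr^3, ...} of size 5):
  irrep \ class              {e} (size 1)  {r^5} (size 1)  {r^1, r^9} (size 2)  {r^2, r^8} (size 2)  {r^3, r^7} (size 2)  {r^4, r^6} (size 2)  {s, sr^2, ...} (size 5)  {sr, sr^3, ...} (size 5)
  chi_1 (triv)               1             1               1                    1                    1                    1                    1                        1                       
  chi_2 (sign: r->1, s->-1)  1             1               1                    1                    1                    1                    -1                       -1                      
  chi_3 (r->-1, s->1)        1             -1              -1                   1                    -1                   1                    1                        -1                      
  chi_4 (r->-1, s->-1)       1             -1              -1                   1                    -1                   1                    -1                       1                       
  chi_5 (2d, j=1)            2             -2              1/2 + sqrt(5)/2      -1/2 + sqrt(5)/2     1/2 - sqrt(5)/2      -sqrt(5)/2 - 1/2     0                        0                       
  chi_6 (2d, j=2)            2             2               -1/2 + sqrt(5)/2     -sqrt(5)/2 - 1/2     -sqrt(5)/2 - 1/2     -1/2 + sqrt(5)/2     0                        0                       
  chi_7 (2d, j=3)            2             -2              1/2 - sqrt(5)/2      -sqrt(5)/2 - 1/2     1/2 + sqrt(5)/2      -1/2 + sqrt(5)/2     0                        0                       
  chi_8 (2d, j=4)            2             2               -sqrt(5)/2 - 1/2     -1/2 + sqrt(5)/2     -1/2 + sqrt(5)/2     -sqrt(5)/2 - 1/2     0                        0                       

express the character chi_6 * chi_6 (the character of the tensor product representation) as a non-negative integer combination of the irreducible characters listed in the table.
chi_6 tensor chi_6 = chi_1 + chi_2 + chi_8 (all other irreducibles have multiplicity 0).

Justification: The character of a tensor product is the pointwise product (chi_6 * chi_6)(C) = chi_6(C) * chi_6(C):
  {e}: (2)*(2), {r^5}: (2)*(2), {r^1, r^9}: (-1/2 + sqrt(5)/2)*(-1/2 + sqrt(5)/2), {r^2, r^8}: (-sqrt(5)/2 - 1/2)*(-sqrt(5)/2 - 1/2), {r^3, r^7}: (-sqrt(5)/2 - 1/2)*(-sqrt(5)/2 - 1/2), {r^4, r^6}: (-1/2 + sqrt(5)/2)*(-1/2 + sqrt(5)/2), {s, sr^2, ...}: (0)*(0), {sr, sr^3, ...}: (0)*(0)
so (chi_6 * chi_6) takes values
  {e} -> 4, {r^5} -> 4, {r^1, r^9} -> 3/2 - sqrt(5)/2, {r^2, r^8} -> sqrt(5)/2 + 3/2, {r^3, r^7} -> sqrt(5)/2 + 3/2, {r^4, r^6} -> 3/2 - sqrt(5)/2, {s, sr^2, ...} -> 0, {sr, sr^3, ...} -> 0.
Now take the inner product of this character with each irreducible chi from the table, <chi_6*chi_6, chi> = (1/20) sum_C |C| (chi_6*chi_6)(C) conj(chi(C)):
  <chi_6*chi_6, chi_1> = (1/20)[1*(4)*conj(1) + 1*(4)*conj(1) + 2*(3/2 - sqrt(5)/2)*conj(1) + 2*(sqrt(5)/2 + 3/2)*conj(1) + 2*(sqrt(5)/2 + 3/2)*conj(1) + 2*(3/2 - sqrt(5)/2)*conj(1) + 5*(0)*conj(1) + 5*(0)*conj(1)]
      = (1/20)[(4) + (4) + (3 - sqrt(5)) + (sqrt(5) + 3) + (sqrt(5) + 3) + (3 - sqrt(5)) + (0) + (0)] = 20/20 = 1
  <chi_6*chi_6, chi_2> = (1/20)[1*(4)*conj(1) + 1*(4)*conj(1) + 2*(3/2 - sqrt(5)/2)*conj(1) + 2*(sqrt(5)/2 + 3/2)*conj(1) + 2*(sqrt(5)/2 + 3/2)*conj(1) + 2*(3/2 - sqrt(5)/2)*conj(1) + 5*(0)*conj(-1) + 5*(0)*conj(-1)]
      = (1/20)[(4) + (4) + (3 - sqrt(5)) + (sqrt(5) + 3) + (sqrt(5) + 3) + (3 - sqrt(5)) + (0) + (0)] = 20/20 = 1
  <chi_6*chi_6, chi_3> = (1/20)[1*(4)*conj(1) + 1*(4)*conj(-1) + 2*(3/2 - sqrt(5)/2)*conj(-1) + 2*(sqrt(5)/2 + 3/2)*conj(1) + 2*(sqrt(5)/2 + 3/2)*conj(-1) + 2*(3/2 - sqrt(5)/2)*conj(1) + 5*(0)*conj(1) + 5*(0)*conj(-1)]
      = (1/20)[(4) + (-4) + (-3 + sqrt(5)) + (sqrt(5) + 3) + (-3 - sqrt(5)) + (3 - sqrt(5)) + (0) + (0)] = 0/20 = 0
  <chi_6*chi_6, chi_4> = (1/20)[1*(4)*conj(1) + 1*(4)*conj(-1) + 2*(3/2 - sqrt(5)/2)*conj(-1) + 2*(sqrt(5)/2 + 3/2)*conj(1) + 2*(sqrt(5)/2 + 3/2)*conj(-1) + 2*(3/2 - sqrt(5)/2)*conj(1) + 5*(0)*conj(-1) + 5*(0)*conj(1)]
      = (1/20)[(4) + (-4) + (-3 + sqrt(5)) + (sqrt(5) + 3) + (-3 - sqrt(5)) + (3 - sqrt(5)) + (0) + (0)] = 0/20 = 0
  <chi_6*chi_6, chi_5> = (1/20)[1*(4)*conj(2) + 1*(4)*conj(-2) + 2*(3/2 - sqrt(5)/2)*conj(1/2 + sqrt(5)/2) + 2*(sqrt(5)/2 + 3/2)*conj(-1/2 + sqrt(5)/2) + 2*(sqrt(5)/2 + 3/2)*conj(1/2 - sqrt(5)/2) + 2*(3/2 - sqrt(5)/2)*conj(-sqrt(5)/2 - 1/2) + 5*(0)*conj(0) + 5*(0)*conj(0)]
      = (1/20)[(8) + (-8) + (-1 + sqrt(5)) + (1 + sqrt(5)) + (-sqrt(5) - 1) + (1 - sqrt(5)) + (0) + (0)] = 0/20 = 0
  <chi_6*chi_6, chi_6> = (1/20)[1*(4)*conj(2) + 1*(4)*conj(2) + 2*(3/2 - sqrt(5)/2)*conj(-1/2 + sqrt(5)/2) + 2*(sqrt(5)/2 + 3/2)*conj(-sqrt(5)/2 - 1/2) + 2*(sqrt(5)/2 + 3/2)*conj(-sqrt(5)/2 - 1/2) + 2*(3/2 - sqrt(5)/2)*conj(-1/2 + sqrt(5)/2) + 5*(0)*conj(0) + 5*(0)*conj(0)]
      = (1/20)[(8) + (8) + (-4 + 2*sqrt(5)) + (-2*sqrt(5) - 4) + (-2*sqrt(5) - 4) + (-4 + 2*sqrt(5)) + (0) + (0)] = 0/20 = 0
  <chi_6*chi_6, chi_7> = (1/20)[1*(4)*conj(2) + 1*(4)*conj(-2) + 2*(3/2 - sqrt(5)/2)*conj(1/2 - sqrt(5)/2) + 2*(sqrt(5)/2 + 3/2)*conj(-sqrt(5)/2 - 1/2) + 2*(sqrt(5)/2 + 3/2)*conj(1/2 + sqrt(5)/2) + 2*(3/2 - sqrt(5)/2)*conj(-1/2 + sqrt(5)/2) + 5*(0)*conj(0) + 5*(0)*conj(0)]
      = (1/20)[(8) + (-8) + (4 - 2*sqrt(5)) + (-2*sqrt(5) - 4) + (4 + 2*sqrt(5)) + (-4 + 2*sqrt(5)) + (0) + (0)] = 0/20 = 0
  <chi_6*chi_6, chi_8> = (1/20)[1*(4)*conj(2) + 1*(4)*conj(2) + 2*(3/2 - sqrt(5)/2)*conj(-sqrt(5)/2 - 1/2) + 2*(sqrt(5)/2 + 3/2)*conj(-1/2 + sqrt(5)/2) + 2*(sqrt(5)/2 + 3/2)*conj(-1/2 + sqrt(5)/2) + 2*(3/2 - sqrt(5)/2)*conj(-sqrt(5)/2 - 1/2) + 5*(0)*conj(0) + 5*(0)*conj(0)]
      = (1/20)[(8) + (8) + (1 - sqrt(5)) + (1 + sqrt(5)) + (1 + sqrt(5)) + (1 - sqrt(5)) + (0) + (0)] = 20/20 = 1
Hence the multiplicities are chi_1: 1, chi_2: 1, chi_8: 1. Dimension check: dim(chi_6)*dim(chi_6) = 2*2 = 4 and sum (mult * dim) = 1*1 + 1*1 + 1*2 = 4.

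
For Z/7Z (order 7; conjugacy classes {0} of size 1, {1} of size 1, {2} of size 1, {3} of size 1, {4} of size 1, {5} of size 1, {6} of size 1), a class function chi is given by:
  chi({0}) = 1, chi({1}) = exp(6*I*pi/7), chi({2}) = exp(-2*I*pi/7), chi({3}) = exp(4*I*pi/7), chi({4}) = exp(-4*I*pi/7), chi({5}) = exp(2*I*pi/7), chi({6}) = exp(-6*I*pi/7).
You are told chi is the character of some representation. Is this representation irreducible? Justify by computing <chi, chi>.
Irreducible: <chi, chi> = 1.

Working: <chi, chi> = (1/|G|) sum_C |C| * |chi(C)|^2 = (1/7)[1*|1|^2 + 1*|exp(6*I*pi/7)|^2 + 1*|exp(-2*I*pi/7)|^2 + 1*|exp(4*I*pi/7)|^2 + 1*|exp(-4*I*pi/7)|^2 + 1*|exp(2*I*pi/7)|^2 + 1*|exp(-6*I*pi/7)|^2]
  = (1/7)[(1) + (1) + (1) + (1) + (1) + (1) + (1)] = 7/7 = 1.
(Exp terms are combined using exp(i*s)*conj(exp(i*t)) = exp(i*(s-t)), and sums of them are collapsed using the identity that for every m > 1 the m distinct m-th roots of unity sum to 0, e.g. 1 + exp(2*I*pi/3) + exp(-2*I*pi/3) = 0.)
A character is irreducible iff <chi, chi> = 1, so this representation is irreducible.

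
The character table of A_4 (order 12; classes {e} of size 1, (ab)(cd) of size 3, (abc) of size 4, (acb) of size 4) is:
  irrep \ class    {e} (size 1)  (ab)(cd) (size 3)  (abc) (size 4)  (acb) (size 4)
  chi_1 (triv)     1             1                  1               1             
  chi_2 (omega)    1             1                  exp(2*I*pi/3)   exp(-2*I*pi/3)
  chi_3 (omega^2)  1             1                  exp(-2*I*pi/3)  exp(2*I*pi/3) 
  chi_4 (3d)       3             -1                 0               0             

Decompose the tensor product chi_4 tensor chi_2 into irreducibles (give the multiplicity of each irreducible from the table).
chi_4 tensor chi_2 = chi_4 (all other irreducibles have multiplicity 0).

Explanation: The character of a tensor product is the pointwise product (chi_4 * chi_2)(C) = chi_4(C) * chi_2(C):
  {e}: (3)*(1), (ab)(cd): (-1)*(1), (abc): (0)*(exp(2*I*pi/3)), (acb): (0)*(exp(-2*I*pi/3))
so (chi_4 * chi_2) takes values
  {e} -> 3, (ab)(cd) -> -1, (abc) -> 0, (acb) -> 0.
Now take the inner product of this character with each irreducible chi from the table, <chi_4*chi_2, chi> = (1/12) sum_C |C| (chi_4*chi_2)(C) conj(chi(C)):
  <chi_4*chi_2, chi_1> = (1/12)[1*(3)*conj(1) + 3*(-1)*conj(1) + 4*(0)*conj(1) + 4*(0)*conj(1)]
      = (1/12)[(3) + (-3) + (0) + (0)] = 0/12 = 0
  <chi_4*chi_2, chi_2> = (1/12)[1*(3)*conj(1) + 3*(-1)*conj(1) + 4*(0)*conj(exp(2*I*pi/3)) + 4*(0)*conj(exp(-2*I*pi/3))]
      = (1/12)[(3) + (-3) + (0) + (0)] = 0/12 = 0
  <chi_4*chi_2, chi_3> = (1/12)[1*(3)*conj(1) + 3*(-1)*conj(1) + 4*(0)*conj(exp(-2*I*pi/3)) + 4*(0)*conj(exp(2*I*pi/3))]
      = (1/12)[(3) + (-3) + (0) + (0)] = 0/12 = 0
  <chi_4*chi_2, chi_4> = (1/12)[1*(3)*conj(3) + 3*(-1)*conj(-1) + 4*(0)*conj(0) + 4*(0)*conj(0)]
      = (1/12)[(9) + (3) + (0) + (0)] = 12/12 = 1
(Exp terms are combined using exp(i*s)*conj(exp(i*t)) = exp(i*(s-t)), and sums of them are collapsed using the identity that for every m > 1 the m distinct m-th roots of unity sum to 0, e.g. 1 + exp(2*I*pi/3) + exp(-2*I*pi/3) = 0.)
Hence the multiplicities are chi_4: 1. Dimension check: dim(chi_4)*dim(chi_2) = 3*1 = 3 and sum (mult * dim) = 1*3 = 3.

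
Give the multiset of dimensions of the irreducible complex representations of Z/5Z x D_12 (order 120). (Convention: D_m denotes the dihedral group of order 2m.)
Dimensions: 1, 1, 1, 1, 1, 1, 1, 1, 1, 1, 1, 1, 1, 1, 1, 1, 1, 1, 1, 1, 2, 2, 2, 2, 2, 2, 2, 2, 2, 2, 2, 2, 2, 2, 2, 2, 2, 2, 2, 2, 2, 2, 2, 2, 2

Explanation: There are 45 irreducibles (= number of conjugacy classes). Their dimensions d_i satisfy sum d_i^2 = |G| = 120: 1 + 1 + 1 + 1 + 1 + 1 + 1 + 1 + 1 + 1 + 1 + 1 + 1 + 1 + 1 + 1 + 1 + 1 + 1 + 1 + 4 + 4 + 4 + 4 + 4 + 4 + 4 + 4 + 4 + 4 + 4 + 4 + 4 + 4 + 4 + 4 + 4 + 4 + 4 + 4 + 4 + 4 + 4 + 4 + 4 = 120. (For the product with Z/5Z: each of the 5 1-dim characters of Z/5Z tensors with each irrep of D_12, giving 5 copies of each D_12-dimension.)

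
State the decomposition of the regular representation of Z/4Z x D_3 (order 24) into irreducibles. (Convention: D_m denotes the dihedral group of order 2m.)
Each irreducible V_i of dimension d_i appears with multiplicity d_i, i.e. rho_reg = (direct sum over all irreducibles V_i) d_i V_i. The irreducible dimensions for Z/4Z x D_3 are 1, 1, 1, 1, 1, 1, 1, 1, 2, 2, 2, 2: 8 irreducibles of dimension 1, each with multiplicity 1; 4 irreducibles of dimension 2, each with multiplicity 2. Total dimension 8*1*1 + 4*2*2 = 24 = |G|.

Details: General theorem: in the regular representation of a finite group G, each irreducible appears with multiplicity equal to its dimension. Check: dim(rho_reg) = sum d_i^2 = 1 + 1 + 1 + 1 + 1 + 1 + 1 + 1 + 4 + 4 + 4 + 4 = 24 = |G|.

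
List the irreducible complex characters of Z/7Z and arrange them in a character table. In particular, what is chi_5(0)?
Character table of Z/7Z (irreps indexed chi_0,...,chi_6 with chi_k(m) = zeta_7^(k*m), zeta_7 = exp(2*pi*i/7)):
  irrep \ class  {0} (size 1)  {1} (size 1)    {2} (size 1)    {3} (size 1)    {4} (size 1)    {5} (size 1)    {6} (size 1)  
  chi_0          1             1               1               1               1               1               1             
  chi_1          1             exp(2*I*pi/7)   exp(4*I*pi/7)   exp(6*I*pi/7)   exp(-6*I*pi/7)  exp(-4*I*pi/7)  exp(-2*I*pi/7)
  chi_2          1             exp(4*I*pi/7)   exp(-6*I*pi/7)  exp(-2*I*pi/7)  exp(2*I*pi/7)   exp(6*I*pi/7)   exp(-4*I*pi/7)
  chi_3          1             exp(6*I*pi/7)   exp(-2*I*pi/7)  exp(4*I*pi/7)   exp(-4*I*pi/7)  exp(2*I*pi/7)   exp(-6*I*pi/7)
  chi_4          1             exp(-6*I*pi/7)  exp(2*I*pi/7)   exp(-4*I*pi/7)  exp(4*I*pi/7)   exp(-2*I*pi/7)  exp(6*I*pi/7) 
  chi_5          1             exp(-4*I*pi/7)  exp(6*I*pi/7)   exp(2*I*pi/7)   exp(-2*I*pi/7)  exp(-6*I*pi/7)  exp(4*I*pi/7) 
  chi_6          1             exp(-2*I*pi/7)  exp(-4*I*pi/7)  exp(-6*I*pi/7)  exp(6*I*pi/7)   exp(4*I*pi/7)   exp(2*I*pi/7) 

Spot check: chi_5(0) = zeta_7^(5*0) = zeta_7^0 = 1.

Proof sketch: Z/7Z is abelian, so all 7 irreducible complex representations are 1-dimensional. They are given by chi_k(m) = zeta_7^(k*m) for k = 0,...,6. Row orthogonality: sum_m chi_k(m) conj(chi_l(m)) = 7 * [k = l].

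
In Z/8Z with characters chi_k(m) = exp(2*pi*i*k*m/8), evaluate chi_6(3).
chi_6(3) = zeta_8^18 = I

Argument: chi_6(3) = zeta_8^(6*3) = zeta_8^18. Since zeta_8^8 = 1, this equals zeta_8^2 = exp(2*pi*i*2/8) = I.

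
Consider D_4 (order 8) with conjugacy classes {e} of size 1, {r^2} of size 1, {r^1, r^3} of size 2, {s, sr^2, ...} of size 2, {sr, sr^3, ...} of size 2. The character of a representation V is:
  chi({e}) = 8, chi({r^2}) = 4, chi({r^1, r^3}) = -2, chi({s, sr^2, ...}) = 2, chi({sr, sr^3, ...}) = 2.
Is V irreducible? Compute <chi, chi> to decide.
Not irreducible (reducible): <chi, chi> = 13 > 1.

Solution. <chi, chi> = (1/|G|) sum_C |C| * |chi(C)|^2 = (1/8)[1*|8|^2 + 1*|4|^2 + 2*|-2|^2 + 2*|2|^2 + 2*|2|^2]
  = (1/8)[(64) + (16) + (8) + (8) + (8)] = 104/8 = 13.
A character is irreducible iff <chi, chi> = 1, so this representation is reducible.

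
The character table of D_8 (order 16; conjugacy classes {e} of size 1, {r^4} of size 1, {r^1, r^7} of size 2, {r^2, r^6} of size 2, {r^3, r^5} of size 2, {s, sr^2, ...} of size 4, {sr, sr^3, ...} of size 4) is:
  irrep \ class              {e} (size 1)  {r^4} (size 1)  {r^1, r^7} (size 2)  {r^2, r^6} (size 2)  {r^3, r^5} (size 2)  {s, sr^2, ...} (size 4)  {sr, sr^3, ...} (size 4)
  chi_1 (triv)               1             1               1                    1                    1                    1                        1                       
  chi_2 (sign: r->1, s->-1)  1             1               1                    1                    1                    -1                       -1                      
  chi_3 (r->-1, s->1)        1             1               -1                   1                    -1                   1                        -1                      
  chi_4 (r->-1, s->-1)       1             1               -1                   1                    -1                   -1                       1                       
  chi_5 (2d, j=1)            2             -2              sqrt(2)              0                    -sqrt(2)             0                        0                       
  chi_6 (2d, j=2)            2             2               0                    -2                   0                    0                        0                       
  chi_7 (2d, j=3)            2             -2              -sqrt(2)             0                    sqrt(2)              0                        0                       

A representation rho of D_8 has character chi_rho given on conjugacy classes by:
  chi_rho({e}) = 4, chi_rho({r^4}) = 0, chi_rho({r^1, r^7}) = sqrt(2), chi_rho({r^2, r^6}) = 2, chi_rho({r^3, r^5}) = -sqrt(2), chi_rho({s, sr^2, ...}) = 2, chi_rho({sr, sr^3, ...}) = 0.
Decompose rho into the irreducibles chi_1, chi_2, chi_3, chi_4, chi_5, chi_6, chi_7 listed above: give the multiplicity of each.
Multiplicities: chi_1: 1, chi_2: 0, chi_3: 1, chi_4: 0, chi_5: 1, chi_6: 0, chi_7: 0.

Why: Use <chi_rho, chi> = (1/|G|) sum_C |C| * chi_rho(C) * conj(chi(C)) with |G| = 16 for each irreducible chi in the table:
  <chi_rho, chi_1> = (1/16)[1*(4)*conj(1) + 1*(0)*conj(1) + 2*(sqrt(2))*conj(1) + 2*(2)*conj(1) + 2*(-sqrt(2))*conj(1) + 4*(2)*conj(1) + 4*(0)*conj(1)]
      = (1/16)[(4) + (0) + (2*sqrt(2)) + (4) + (-2*sqrt(2)) + (8) + (0)] = 16/16 = 1
  <chi_rho, chi_2> = (1/16)[1*(4)*conj(1) + 1*(0)*conj(1) + 2*(sqrt(2))*conj(1) + 2*(2)*conj(1) + 2*(-sqrt(2))*conj(1) + 4*(2)*conj(-1) + 4*(0)*conj(-1)]
      = (1/16)[(4) + (0) + (2*sqrt(2)) + (4) + (-2*sqrt(2)) + (-8) + (0)] = 0/16 = 0
  <chi_rho, chi_3> = (1/16)[1*(4)*conj(1) + 1*(0)*conj(1) + 2*(sqrt(2))*conj(-1) + 2*(2)*conj(1) + 2*(-sqrt(2))*conj(-1) + 4*(2)*conj(1) + 4*(0)*conj(-1)]
      = (1/16)[(4) + (0) + (-2*sqrt(2)) + (4) + (2*sqrt(2)) + (8) + (0)] = 16/16 = 1
  <chi_rho, chi_4> = (1/16)[1*(4)*conj(1) + 1*(0)*conj(1) + 2*(sqrt(2))*conj(-1) + 2*(2)*conj(1) + 2*(-sqrt(2))*conj(-1) + 4*(2)*conj(-1) + 4*(0)*conj(1)]
      = (1/16)[(4) + (0) + (-2*sqrt(2)) + (4) + (2*sqrt(2)) + (-8) + (0)] = 0/16 = 0
  <chi_rho, chi_5> = (1/16)[1*(4)*conj(2) + 1*(0)*conj(-2) + 2*(sqrt(2))*conj(sqrt(2)) + 2*(2)*conj(0) + 2*(-sqrt(2))*conj(-sqrt(2)) + 4*(2)*conj(0) + 4*(0)*conj(0)]
      = (1/16)[(8) + (0) + (4) + (0) + (4) + (0) + (0)] = 16/16 = 1
  <chi_rho, chi_6> = (1/16)[1*(4)*conj(2) + 1*(0)*conj(2) + 2*(sqrt(2))*conj(0) + 2*(2)*conj(-2) + 2*(-sqrt(2))*conj(0) + 4*(2)*conj(0) + 4*(0)*conj(0)]
      = (1/16)[(8) + (0) + (0) + (-8) + (0) + (0) + (0)] = 0/16 = 0
  <chi_rho, chi_7> = (1/16)[1*(4)*conj(2) + 1*(0)*conj(-2) + 2*(sqrt(2))*conj(-sqrt(2)) + 2*(2)*conj(0) + 2*(-sqrt(2))*conj(sqrt(2)) + 4*(2)*conj(0) + 4*(0)*conj(0)]
      = (1/16)[(8) + (0) + (-4) + (0) + (-4) + (0) + (0)] = 0/16 = 0
Dimension check: dim(rho) = sum (mult * dim) = 1*1 + 0*1 + 1*1 + 0*1 + 1*2 + 0*2 + 0*2 = 4 = chi_rho(e) = 4.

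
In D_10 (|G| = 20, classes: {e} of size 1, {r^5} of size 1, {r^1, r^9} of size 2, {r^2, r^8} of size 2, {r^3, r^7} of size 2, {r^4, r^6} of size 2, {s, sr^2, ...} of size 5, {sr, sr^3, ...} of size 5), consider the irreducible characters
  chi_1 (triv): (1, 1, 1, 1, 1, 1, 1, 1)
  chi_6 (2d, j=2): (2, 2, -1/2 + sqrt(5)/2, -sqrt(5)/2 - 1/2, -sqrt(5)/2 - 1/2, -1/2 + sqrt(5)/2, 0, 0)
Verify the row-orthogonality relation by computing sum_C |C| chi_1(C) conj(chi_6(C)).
Sum = 0; so <chi_1, chi_6> = 0 (distinct irreducibles are orthogonal).

Compute term by term over conjugacy classes (|C| * chi_1(C) * conj(chi_6(C))):
  1*(1)*conj(2) + 1*(1)*conj(2) + 2*(1)*conj(-1/2 + sqrt(5)/2) + 2*(1)*conj(-sqrt(5)/2 - 1/2) + 2*(1)*conj(-sqrt(5)/2 - 1/2) + 2*(1)*conj(-1/2 + sqrt(5)/2) + 5*(1)*conj(0) + 5*(1)*conj(0)
  = (2) + (2) + (-1 + sqrt(5)) + (-sqrt(5) - 1) + (-sqrt(5) - 1) + (-1 + sqrt(5)) + (0) + (0)
  = 0.
Dividing by |G| = 20 gives 0/20 = 0, matching the row-orthogonality relation <chi_1, chi_6> = [chi_1 = chi_6].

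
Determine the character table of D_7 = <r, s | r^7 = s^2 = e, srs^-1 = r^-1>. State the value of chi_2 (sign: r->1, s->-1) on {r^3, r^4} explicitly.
Conjugacy classes: {e} of size 1, {r^1, r^6} of size 2, {r^2, r^5} of size 2, {r^3, r^4} of size 2, {s, sr, ..., sr^6} of size 7.
Character table:
  irrep \ class              {e} (size 1)  {r^1, r^6} (size 2)  {r^2, r^5} (size 2)  {r^3, r^4} (size 2)  {s, sr, ..., sr^6} (size 7)
  chi_1 (triv)               1             1                    1                    1                    1                          
  chi_2 (sign: r->1, s->-1)  1             1                    1                    1                    -1                         
  chi_3 (2d, j=1)            2             2*cos(2*pi/7)        -2*cos(3*pi/7)       -2*cos(pi/7)         0                          
  chi_4 (2d, j=2)            2             -2*cos(3*pi/7)       -2*cos(pi/7)         2*cos(2*pi/7)        0                          
  chi_5 (2d, j=3)            2             -2*cos(pi/7)         2*cos(2*pi/7)        -2*cos(3*pi/7)       0                          

Spot check: chi_2 (sign: r->1, s->-1) on {r^3, r^4} = 1.

Explanation: D_7 has order 2*7 = 14 with 5 conjugacy classes, hence 5 irreducibles. Sum of squared dims 1 + 1 + 4 + 4 + 4 = 14 = |G|. Linear characters come from the abelianisation; the 2-dimensional irreps have character r^k -> 2*cos(2*pi*j*k/7), reflections -> 0.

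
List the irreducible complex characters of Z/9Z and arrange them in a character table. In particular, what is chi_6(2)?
Character table of Z/9Z (irreps indexed chi_0,...,chi_8 with chi_k(m) = zeta_9^(k*m), zeta_9 = exp(2*pi*i/9)):
  irrep \ class  {0} (size 1)  {1} (size 1)    {2} (size 1)    {3} (size 1)    {4} (size 1)    {5} (size 1)    {6} (size 1)    {7} (size 1)    {8} (size 1)  
  chi_0          1             1               1               1               1               1               1               1               1             
  chi_1          1             exp(2*I*pi/9)   exp(4*I*pi/9)   exp(2*I*pi/3)   exp(8*I*pi/9)   exp(-8*I*pi/9)  exp(-2*I*pi/3)  exp(-4*I*pi/9)  exp(-2*I*pi/9)
  chi_2          1             exp(4*I*pi/9)   exp(8*I*pi/9)   exp(-2*I*pi/3)  exp(-2*I*pi/9)  exp(2*I*pi/9)   exp(2*I*pi/3)   exp(-8*I*pi/9)  exp(-4*I*pi/9)
  chi_3          1             exp(2*I*pi/3)   exp(-2*I*pi/3)  1               exp(2*I*pi/3)   exp(-2*I*pi/3)  1               exp(2*I*pi/3)   exp(-2*I*pi/3)
  chi_4          1             exp(8*I*pi/9)   exp(-2*I*pi/9)  exp(2*I*pi/3)   exp(-4*I*pi/9)  exp(4*I*pi/9)   exp(-2*I*pi/3)  exp(2*I*pi/9)   exp(-8*I*pi/9)
  chi_5          1             exp(-8*I*pi/9)  exp(2*I*pi/9)   exp(-2*I*pi/3)  exp(4*I*pi/9)   exp(-4*I*pi/9)  exp(2*I*pi/3)   exp(-2*I*pi/9)  exp(8*I*pi/9) 
  chi_6          1             exp(-2*I*pi/3)  exp(2*I*pi/3)   1               exp(-2*I*pi/3)  exp(2*I*pi/3)   1               exp(-2*I*pi/3)  exp(2*I*pi/3) 
  chi_7          1             exp(-4*I*pi/9)  exp(-8*I*pi/9)  exp(2*I*pi/3)   exp(2*I*pi/9)   exp(-2*I*pi/9)  exp(-2*I*pi/3)  exp(8*I*pi/9)   exp(4*I*pi/9) 
  chi_8          1             exp(-2*I*pi/9)  exp(-4*I*pi/9)  exp(-2*I*pi/3)  exp(-8*I*pi/9)  exp(8*I*pi/9)   exp(2*I*pi/3)   exp(4*I*pi/9)   exp(2*I*pi/9) 

Spot check: chi_6(2) = zeta_9^(6*2) = zeta_9^12 = exp(2*I*pi/3).

Derivation: Z/9Z is abelian, so all 9 irreducible complex representations are 1-dimensional. They are given by chi_k(m) = zeta_9^(k*m) for k = 0,...,8. Row orthogonality: sum_m chi_k(m) conj(chi_l(m)) = 9 * [k = l].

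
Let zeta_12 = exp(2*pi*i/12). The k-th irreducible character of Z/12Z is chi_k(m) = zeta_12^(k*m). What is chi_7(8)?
chi_7(8) = zeta_12^56 = exp(-2*I*pi/3)

Explanation: chi_7(8) = zeta_12^(7*8) = zeta_12^56. Since zeta_12^12 = 1, this equals zeta_12^8 = exp(2*pi*i*8/12) = exp(-2*I*pi/3).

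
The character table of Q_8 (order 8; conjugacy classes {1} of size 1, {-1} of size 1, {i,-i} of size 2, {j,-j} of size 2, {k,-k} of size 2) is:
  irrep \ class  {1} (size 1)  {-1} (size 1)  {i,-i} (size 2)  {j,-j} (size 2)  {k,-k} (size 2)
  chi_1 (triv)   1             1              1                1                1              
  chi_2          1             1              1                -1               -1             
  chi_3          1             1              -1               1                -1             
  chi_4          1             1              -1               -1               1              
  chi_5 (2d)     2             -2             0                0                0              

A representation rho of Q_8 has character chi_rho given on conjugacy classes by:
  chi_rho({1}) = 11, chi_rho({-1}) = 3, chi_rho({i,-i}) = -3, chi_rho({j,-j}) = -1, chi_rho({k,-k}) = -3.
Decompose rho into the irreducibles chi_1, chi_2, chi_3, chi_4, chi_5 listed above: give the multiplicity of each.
Multiplicities: chi_1: 0, chi_2: 2, chi_3: 3, chi_4: 2, chi_5: 2.

Details: Use <chi_rho, chi> = (1/|G|) sum_C |C| * chi_rho(C) * conj(chi(C)) with |G| = 8 for each irreducible chi in the table:
  <chi_rho, chi_1> = (1/8)[1*(11)*conj(1) + 1*(3)*conj(1) + 2*(-3)*conj(1) + 2*(-1)*conj(1) + 2*(-3)*conj(1)]
      = (1/8)[(11) + (3) + (-6) + (-2) + (-6)] = 0/8 = 0
  <chi_rho, chi_2> = (1/8)[1*(11)*conj(1) + 1*(3)*conj(1) + 2*(-3)*conj(1) + 2*(-1)*conj(-1) + 2*(-3)*conj(-1)]
      = (1/8)[(11) + (3) + (-6) + (2) + (6)] = 16/8 = 2
  <chi_rho, chi_3> = (1/8)[1*(11)*conj(1) + 1*(3)*conj(1) + 2*(-3)*conj(-1) + 2*(-1)*conj(1) + 2*(-3)*conj(-1)]
      = (1/8)[(11) + (3) + (6) + (-2) + (6)] = 24/8 = 3
  <chi_rho, chi_4> = (1/8)[1*(11)*conj(1) + 1*(3)*conj(1) + 2*(-3)*conj(-1) + 2*(-1)*conj(-1) + 2*(-3)*conj(1)]
      = (1/8)[(11) + (3) + (6) + (2) + (-6)] = 16/8 = 2
  <chi_rho, chi_5> = (1/8)[1*(11)*conj(2) + 1*(3)*conj(-2) + 2*(-3)*conj(0) + 2*(-1)*conj(0) + 2*(-3)*conj(0)]
      = (1/8)[(22) + (-6) + (0) + (0) + (0)] = 16/8 = 2
Dimension check: dim(rho) = sum (mult * dim) = 0*1 + 2*1 + 3*1 + 2*1 + 2*2 = 11 = chi_rho(e) = 11.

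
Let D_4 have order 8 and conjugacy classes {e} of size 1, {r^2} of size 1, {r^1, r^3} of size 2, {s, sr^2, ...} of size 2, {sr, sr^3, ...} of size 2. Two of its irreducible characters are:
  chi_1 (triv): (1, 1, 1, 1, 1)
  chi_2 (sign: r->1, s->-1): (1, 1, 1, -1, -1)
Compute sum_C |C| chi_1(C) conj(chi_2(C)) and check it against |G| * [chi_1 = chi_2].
Sum = 0; so <chi_1, chi_2> = 0 (distinct irreducibles are orthogonal).

Derivation: Compute term by term over conjugacy classes (|C| * chi_1(C) * conj(chi_2(C))):
  1*(1)*conj(1) + 1*(1)*conj(1) + 2*(1)*conj(1) + 2*(1)*conj(-1) + 2*(1)*conj(-1)
  = (1) + (1) + (2) + (-2) + (-2)
  = 0.
Dividing by |G| = 8 gives 0/8 = 0, matching the row-orthogonality relation <chi_1, chi_2> = [chi_1 = chi_2].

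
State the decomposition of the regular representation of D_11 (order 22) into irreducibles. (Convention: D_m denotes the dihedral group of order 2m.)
Each irreducible V_i of dimension d_i appears with multiplicity d_i, i.e. rho_reg = (direct sum over all irreducibles V_i) d_i V_i. The irreducible dimensions for D_11 are 1, 1, 2, 2, 2, 2, 2: 2 irreducibles of dimension 1, each with multiplicity 1; 5 irreducibles of dimension 2, each with multiplicity 2. Total dimension 2*1*1 + 5*2*2 = 22 = |G|.

Reasoning: General theorem: in the regular representation of a finite group G, each irreducible appears with multiplicity equal to its dimension. Check: dim(rho_reg) = sum d_i^2 = 1 + 1 + 4 + 4 + 4 + 4 + 4 = 22 = |G|.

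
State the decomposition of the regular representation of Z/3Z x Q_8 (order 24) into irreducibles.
Each irreducible V_i of dimension d_i appears with multiplicity d_i, i.e. rho_reg = (direct sum over all irreducibles V_i) d_i V_i. The irreducible dimensions for Z/3Z x Q_8 are 1, 1, 1, 1, 1, 1, 1, 1, 1, 1, 1, 1, 2, 2, 2: 12 irreducibles of dimension 1, each with multiplicity 1; 3 irreducibles of dimension 2, each with multiplicity 2. Total dimension 12*1*1 + 3*2*2 = 24 = |G|.

Explanation: General theorem: in the regular representation of a finite group G, each irreducible appears with multiplicity equal to its dimension. Check: dim(rho_reg) = sum d_i^2 = 1 + 1 + 1 + 1 + 1 + 1 + 1 + 1 + 1 + 1 + 1 + 1 + 4 + 4 + 4 = 24 = |G|.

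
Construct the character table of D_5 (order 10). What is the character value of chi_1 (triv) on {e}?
Conjugacy classes: {e} of size 1, {r^1, r^4} of size 2, {r^2, r^3} of size 2, {s, sr, ..., sr^4} of size 5.
Character table:
  irrep \ class              {e} (size 1)  {r^1, r^4} (size 2)  {r^2, r^3} (size 2)  {s, sr, ..., sr^4} (size 5)
  chi_1 (triv)               1             1                    1                    1                          
  chi_2 (sign: r->1, s->-1)  1             1                    1                    -1                         
  chi_3 (2d, j=1)            2             -1/2 + sqrt(5)/2     -sqrt(5)/2 - 1/2     0                          
  chi_4 (2d, j=2)            2             -sqrt(5)/2 - 1/2     -1/2 + sqrt(5)/2     0                          

Spot check: chi_1 (triv) on {e} = 1.

Why: D_5 has order 2*5 = 10 with 4 conjugacy classes, hence 4 irreducibles. Sum of squared dims 1 + 1 + 4 + 4 = 10 = |G|. Linear characters come from the abelianisation; the 2-dimensional irreps have character r^k -> 2*cos(2*pi*j*k/5), reflections -> 0.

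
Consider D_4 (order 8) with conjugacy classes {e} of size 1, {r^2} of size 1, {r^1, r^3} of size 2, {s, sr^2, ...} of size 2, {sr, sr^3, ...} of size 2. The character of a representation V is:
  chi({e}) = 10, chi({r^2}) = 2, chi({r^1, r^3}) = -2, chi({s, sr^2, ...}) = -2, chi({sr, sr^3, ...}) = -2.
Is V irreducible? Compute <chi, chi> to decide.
Not irreducible (reducible): <chi, chi> = 16 > 1.

Justification: <chi, chi> = (1/|G|) sum_C |C| * |chi(C)|^2 = (1/8)[1*|10|^2 + 1*|2|^2 + 2*|-2|^2 + 2*|-2|^2 + 2*|-2|^2]
  = (1/8)[(100) + (4) + (8) + (8) + (8)] = 128/8 = 16.
A character is irreducible iff <chi, chi> = 1, so this representation is reducible.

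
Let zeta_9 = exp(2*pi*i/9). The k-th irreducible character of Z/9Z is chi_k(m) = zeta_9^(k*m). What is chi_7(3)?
chi_7(3) = zeta_9^21 = exp(2*I*pi/3)

Proof sketch: chi_7(3) = zeta_9^(7*3) = zeta_9^21. Since zeta_9^9 = 1, this equals zeta_9^3 = exp(2*pi*i*3/9) = exp(2*I*pi/3).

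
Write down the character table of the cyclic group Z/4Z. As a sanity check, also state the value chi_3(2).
Character table of Z/4Z (irreps indexed chi_0,...,chi_3 with chi_k(m) = zeta_4^(k*m), zeta_4 = exp(2*pi*i/4)):
  irrep \ class  {0} (size 1)  {1} (size 1)  {2} (size 1)  {3} (size 1)
  chi_0          1             1             1             1           
  chi_1          1             I             -1            -I          
  chi_2          1             -1            1             -1          
  chi_3          1             -I            -1            I           

Spot check: chi_3(2) = zeta_4^(3*2) = zeta_4^6 = -1.

Explanation: Z/4Z is abelian, so all 4 irreducible complex representations are 1-dimensional. They are given by chi_k(m) = zeta_4^(k*m) for k = 0,...,3. Row orthogonality: sum_m chi_k(m) conj(chi_l(m)) = 4 * [k = l].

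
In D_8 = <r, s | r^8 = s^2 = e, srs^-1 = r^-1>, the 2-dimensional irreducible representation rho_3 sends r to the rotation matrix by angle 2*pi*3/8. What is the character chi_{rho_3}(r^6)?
chi_{rho_3}(r^6) = 2*cos(2*pi*3*6/8) = 0

Derivation: rho_3(r^6) is rotation by angle 2*pi*3*6/8, whose trace is 2*cos(2*pi*3*6/8) = 0.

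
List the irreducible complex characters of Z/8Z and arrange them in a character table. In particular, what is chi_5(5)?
Character table of Z/8Z (irreps indexed chi_0,...,chi_7 with chi_k(m) = zeta_8^(k*m), zeta_8 = exp(2*pi*i/8)):
  irrep \ class  {0} (size 1)  {1} (size 1)    {2} (size 1)  {3} (size 1)    {4} (size 1)  {5} (size 1)    {6} (size 1)  {7} (size 1)  
  chi_0          1             1               1             1               1             1               1             1             
  chi_1          1             exp(I*pi/4)     I             exp(3*I*pi/4)   -1            exp(-3*I*pi/4)  -I            exp(-I*pi/4)  
  chi_2          1             I               -1            -I              1             I               -1            -I            
  chi_3          1             exp(3*I*pi/4)   -I            exp(I*pi/4)     -1            exp(-I*pi/4)    I             exp(-3*I*pi/4)
  chi_4          1             -1              1             -1              1             -1              1             -1            
  chi_5          1             exp(-3*I*pi/4)  I             exp(-I*pi/4)    -1            exp(I*pi/4)     -I            exp(3*I*pi/4) 
  chi_6          1             -I              -1            I               1             -I              -1            I             
  chi_7          1             exp(-I*pi/4)    -I            exp(-3*I*pi/4)  -1            exp(3*I*pi/4)   I             exp(I*pi/4)   

Spot check: chi_5(5) = zeta_8^(5*5) = zeta_8^25 = exp(I*pi/4).

Justification: Z/8Z is abelian, so all 8 irreducible complex representations are 1-dimensional. They are given by chi_k(m) = zeta_8^(k*m) for k = 0,...,7. Row orthogonality: sum_m chi_k(m) conj(chi_l(m)) = 8 * [k = l].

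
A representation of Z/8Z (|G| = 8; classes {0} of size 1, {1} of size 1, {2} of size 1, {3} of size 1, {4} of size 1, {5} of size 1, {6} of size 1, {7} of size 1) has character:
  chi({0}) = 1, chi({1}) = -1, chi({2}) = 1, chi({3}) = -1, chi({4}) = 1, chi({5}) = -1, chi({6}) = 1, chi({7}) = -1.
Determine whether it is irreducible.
Irreducible: <chi, chi> = 1.

Reasoning: <chi, chi> = (1/|G|) sum_C |C| * |chi(C)|^2 = (1/8)[1*|1|^2 + 1*|-1|^2 + 1*|1|^2 + 1*|-1|^2 + 1*|1|^2 + 1*|-1|^2 + 1*|1|^2 + 1*|-1|^2]
  = (1/8)[(1) + (1) + (1) + (1) + (1) + (1) + (1) + (1)] = 8/8 = 1.
(Exp terms are combined using exp(i*s)*conj(exp(i*t)) = exp(i*(s-t)), and sums of them are collapsed using the identity that for every m > 1 the m distinct m-th roots of unity sum to 0, e.g. 1 + exp(2*I*pi/3) + exp(-2*I*pi/3) = 0.)
A character is irreducible iff <chi, chi> = 1, so this representation is irreducible.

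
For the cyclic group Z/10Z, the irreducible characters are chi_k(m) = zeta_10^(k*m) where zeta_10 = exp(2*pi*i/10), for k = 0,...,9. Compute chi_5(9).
chi_5(9) = zeta_10^45 = -1

Derivation: chi_5(9) = zeta_10^(5*9) = zeta_10^45. Since zeta_10^10 = 1, this equals zeta_10^5 = exp(2*pi*i*5/10) = -1.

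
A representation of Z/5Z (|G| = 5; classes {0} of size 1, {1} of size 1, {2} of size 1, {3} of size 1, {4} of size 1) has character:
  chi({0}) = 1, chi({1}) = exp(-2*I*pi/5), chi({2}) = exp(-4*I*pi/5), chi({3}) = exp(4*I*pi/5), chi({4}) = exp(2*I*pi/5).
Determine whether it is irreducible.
Irreducible: <chi, chi> = 1.

Argument: <chi, chi> = (1/|G|) sum_C |C| * |chi(C)|^2 = (1/5)[1*|1|^2 + 1*|exp(-2*I*pi/5)|^2 + 1*|exp(-4*I*pi/5)|^2 + 1*|exp(4*I*pi/5)|^2 + 1*|exp(2*I*pi/5)|^2]
  = (1/5)[(1) + (1) + (1) + (1) + (1)] = 5/5 = 1.
(Exp terms are combined using exp(i*s)*conj(exp(i*t)) = exp(i*(s-t)), and sums of them are collapsed using the identity that for every m > 1 the m distinct m-th roots of unity sum to 0, e.g. 1 + exp(2*I*pi/3) + exp(-2*I*pi/3) = 0.)
A character is irreducible iff <chi, chi> = 1, so this representation is irreducible.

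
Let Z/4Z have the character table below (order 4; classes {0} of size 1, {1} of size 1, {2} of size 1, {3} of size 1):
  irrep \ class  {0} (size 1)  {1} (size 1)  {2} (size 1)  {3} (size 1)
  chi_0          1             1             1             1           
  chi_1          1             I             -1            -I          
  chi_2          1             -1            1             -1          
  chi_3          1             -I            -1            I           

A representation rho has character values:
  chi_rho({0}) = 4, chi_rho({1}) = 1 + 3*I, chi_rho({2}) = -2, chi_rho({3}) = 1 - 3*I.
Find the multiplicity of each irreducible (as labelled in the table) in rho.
Multiplicities: chi_0: 1, chi_1: 3, chi_2: 0, chi_3: 0.

Argument: Use <chi_rho, chi> = (1/|G|) sum_C |C| * chi_rho(C) * conj(chi(C)) with |G| = 4 for each irreducible chi in the table:
  <chi_rho, chi_0> = (1/4)[1*(4)*conj(1) + 1*(1 + 3*I)*conj(1) + 1*(-2)*conj(1) + 1*(1 - 3*I)*conj(1)]
      = (1/4)[(4) + (1 + 3*I) + (-2) + (1 - 3*I)] = 4/4 = 1
  <chi_rho, chi_1> = (1/4)[1*(4)*conj(1) + 1*(1 + 3*I)*conj(I) + 1*(-2)*conj(-1) + 1*(1 - 3*I)*conj(-I)]
      = (1/4)[(4) + (3 - I) + (2) + (3 + I)] = 12/4 = 3
  <chi_rho, chi_2> = (1/4)[1*(4)*conj(1) + 1*(1 + 3*I)*conj(-1) + 1*(-2)*conj(1) + 1*(1 - 3*I)*conj(-1)]
      = (1/4)[(4) + (-1 - 3*I) + (-2) + (-1 + 3*I)] = 0/4 = 0
  <chi_rho, chi_3> = (1/4)[1*(4)*conj(1) + 1*(1 + 3*I)*conj(-I) + 1*(-2)*conj(-1) + 1*(1 - 3*I)*conj(I)]
      = (1/4)[(4) + (-3 + I) + (2) + (-3 - I)] = 0/4 = 0
(Exp terms are combined using exp(i*s)*conj(exp(i*t)) = exp(i*(s-t)), and sums of them are collapsed using the identity that for every m > 1 the m distinct m-th roots of unity sum to 0, e.g. 1 + exp(2*I*pi/3) + exp(-2*I*pi/3) = 0.)
Dimension check: dim(rho) = sum (mult * dim) = 1*1 + 3*1 + 0*1 + 0*1 = 4 = chi_rho(e) = 4.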